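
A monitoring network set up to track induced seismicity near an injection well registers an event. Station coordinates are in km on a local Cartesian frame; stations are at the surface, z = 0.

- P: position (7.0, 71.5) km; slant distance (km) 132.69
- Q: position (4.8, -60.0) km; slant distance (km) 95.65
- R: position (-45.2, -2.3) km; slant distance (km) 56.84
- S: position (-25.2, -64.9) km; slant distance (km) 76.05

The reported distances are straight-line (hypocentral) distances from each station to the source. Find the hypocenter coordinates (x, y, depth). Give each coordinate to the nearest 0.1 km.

x ≈ -72.4 km, y ≈ -25.1 km, depth ≈ 44.4 km

Each station gives a sphere (x−x_i)² + (y−y_i)² + z² = d_i² (stations at z=0).
Subtracting the P sphere from Q and R: z² cancels, leaving linear equations in x and y:
-4.4 x − 263.0 y = 6919.50
-104.4 x − 147.6 y = 11262.93
Solving: x ≈ -72.398, y ≈ -25.099 km (keep extra digits for the depth step; rounded: -72.4, -25.1).
Then from the P sphere: z² = 132.69² − (x − 7.0)² − (y − 71.5)² with x = -72.398, y = -25.099, so z ≈ 44.399 ≈ 44.4 km.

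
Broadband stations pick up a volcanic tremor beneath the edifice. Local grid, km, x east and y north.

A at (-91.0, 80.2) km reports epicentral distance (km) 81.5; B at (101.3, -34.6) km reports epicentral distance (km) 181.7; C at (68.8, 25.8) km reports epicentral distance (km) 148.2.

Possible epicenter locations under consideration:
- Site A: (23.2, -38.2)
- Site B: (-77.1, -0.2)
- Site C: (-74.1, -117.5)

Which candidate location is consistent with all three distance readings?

For each candidate, compare |candidate − station| to the reported distance:
Site A: residuals A 83.0, B 103.5, C 69.6 → max 103.5 km
Site B: residuals A 0.1, B 0.0, C 0.0 → max 0.1 km
Site C: residuals A 116.9, B 12.3, C 54.2 → max 116.9 km
Only Site B has all residuals ≈ 0.

Site B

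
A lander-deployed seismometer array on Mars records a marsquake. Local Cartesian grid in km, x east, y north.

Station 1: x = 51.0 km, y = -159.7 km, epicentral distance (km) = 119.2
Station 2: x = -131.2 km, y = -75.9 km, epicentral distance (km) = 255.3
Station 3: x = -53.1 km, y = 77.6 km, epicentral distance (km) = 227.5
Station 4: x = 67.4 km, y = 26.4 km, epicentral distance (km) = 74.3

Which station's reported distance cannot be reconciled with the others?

Station 4

Solve using three stations at a time. Using Station 1, Station 2, Station 3 (subtract circle equations pairwise → linear system) gives (x, y) ≈ (123.9, -65.4).
Distances from that point to each station vs reported:
  Station 1: calculated 119.2 vs reported 119.2 → residual 0.0 km
  Station 2: calculated 255.3 vs reported 255.3 → residual 0.0 km
  Station 3: calculated 227.5 vs reported 227.5 → residual 0.0 km
  Station 4: calculated 107.8 vs reported 74.3 → residual 33.5 km
Station 1, Station 2, Station 3 are mutually consistent (residuals ≈ 0); Station 4 is off by 33.5 km.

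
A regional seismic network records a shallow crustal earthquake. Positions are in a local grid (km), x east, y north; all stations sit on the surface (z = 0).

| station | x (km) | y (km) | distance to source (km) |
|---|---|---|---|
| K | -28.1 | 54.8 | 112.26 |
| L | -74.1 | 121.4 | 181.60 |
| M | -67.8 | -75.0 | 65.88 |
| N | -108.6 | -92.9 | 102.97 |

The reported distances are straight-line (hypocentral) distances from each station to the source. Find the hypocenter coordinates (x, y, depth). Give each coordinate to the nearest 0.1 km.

Each station gives a sphere (x−x_i)² + (y−y_i)² + z² = d_i² (stations at z=0).
Subtracting the K sphere from L and M: z² cancels, leaving linear equations in x and y:
-92.0 x + 133.2 y = -3940.13
-79.4 x − 259.6 y = 14691.32
Solving: x ≈ -27.105, y ≈ -48.302 km (keep extra digits for the depth step; rounded: -27.1, -48.3).
Then from the K sphere: z² = 112.26² − (x + 28.1)² − (y − 54.8)² with x = -27.105, y = -48.302, so z ≈ 44.399 ≈ 44.4 km.
Check against N (with the unrounded solution): distance 102.96 ≈ 102.97 km. ✓

x ≈ -27.1 km, y ≈ -48.3 km, depth ≈ 44.4 km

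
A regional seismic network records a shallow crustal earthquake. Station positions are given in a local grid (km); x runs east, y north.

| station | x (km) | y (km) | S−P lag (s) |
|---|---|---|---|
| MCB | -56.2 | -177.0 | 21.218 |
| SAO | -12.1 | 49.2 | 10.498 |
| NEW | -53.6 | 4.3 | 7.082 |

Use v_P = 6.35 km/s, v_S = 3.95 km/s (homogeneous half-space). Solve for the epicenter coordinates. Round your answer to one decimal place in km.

Distance from S−P lag: d = Δt · v_P v_S / (v_P − v_S) = Δt · (6.35·3.95)/(6.35−3.95) ≈ 10.4510·Δt.
So d_MCB = 221.75, d_SAO = 109.72, d_NEW = 74.01 km.
Circle about each station: (x + 56.2)² + (y + 177.0)² = 221.75²; (x + 12.1)² + (y − 49.2)² = 109.72²; (x + 53.6)² + (y − 4.3)² = 74.01².
Subtracting pairs of circle equations eliminates x²+y² and gives linear equations (the radical axes):
88.2 x + 452.4 y = 5214.19
5.2 x + 362.6 y = 12099.59
Solving the 2×2 system: x ≈ -120.9, y ≈ 35.1 km.

(-120.9, 35.1)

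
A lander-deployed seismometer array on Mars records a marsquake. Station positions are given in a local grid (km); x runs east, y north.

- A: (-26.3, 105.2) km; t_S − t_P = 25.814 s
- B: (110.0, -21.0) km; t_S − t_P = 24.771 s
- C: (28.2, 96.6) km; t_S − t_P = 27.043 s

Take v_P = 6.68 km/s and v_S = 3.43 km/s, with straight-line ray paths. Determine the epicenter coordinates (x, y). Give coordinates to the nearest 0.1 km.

x ≈ -56.3 km, y ≈ -74.3 km

Distance from S−P lag: d = Δt · v_P v_S / (v_P − v_S) = Δt · (6.68·3.43)/(6.68−3.43) ≈ 7.0500·Δt.
So d_A = 181.99, d_B = 174.63, d_C = 190.65 km.
Circle about each station: (x + 26.3)² + (y − 105.2)² = 181.99²; (x − 110.0)² + (y + 21.0)² = 174.63²; (x − 28.2)² + (y − 96.6)² = 190.65².
Subtracting pairs of circle equations eliminates x²+y² and gives linear equations (the radical axes):
272.6 x − 252.4 y = 3406.99
109.0 x − 17.2 y = -4858.99
Solving the 2×2 system: x ≈ -56.3, y ≈ -74.3 km.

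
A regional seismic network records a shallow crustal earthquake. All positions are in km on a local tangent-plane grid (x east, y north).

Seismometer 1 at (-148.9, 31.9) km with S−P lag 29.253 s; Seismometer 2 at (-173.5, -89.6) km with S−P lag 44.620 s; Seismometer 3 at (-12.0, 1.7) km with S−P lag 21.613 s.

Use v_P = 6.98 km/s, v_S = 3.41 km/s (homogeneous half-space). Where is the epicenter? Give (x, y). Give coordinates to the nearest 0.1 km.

10.7 km east, 144.0 km north

Distance from S−P lag: d = Δt · v_P v_S / (v_P − v_S) = Δt · (6.98·3.41)/(6.98−3.41) ≈ 6.6672·Δt.
So d_Seismometer 1 = 195.03, d_Seismometer 2 = 297.49, d_Seismometer 3 = 144.10 km.
Circle about each station: (x + 148.9)² + (y − 31.9)² = 195.03²; (x + 173.5)² + (y + 89.6)² = 297.49²; (x + 12.0)² + (y − 1.7)² = 144.10².
Subtracting the Seismometer 1 equation from the Seismometer 2 and Seismometer 3 equations removes the quadratic terms:
-49.2 x − 243.0 y = -35522.01
273.8 x − 60.4 y = -5770.04
Solving the 2×2 system: x ≈ 10.7, y ≈ 144.0 km.
Check against Seismometer 1 (with the unrounded x, y): √((x + 148.9)²+(y − 31.9)²) = 195.04 ≈ 195.03 km. ✓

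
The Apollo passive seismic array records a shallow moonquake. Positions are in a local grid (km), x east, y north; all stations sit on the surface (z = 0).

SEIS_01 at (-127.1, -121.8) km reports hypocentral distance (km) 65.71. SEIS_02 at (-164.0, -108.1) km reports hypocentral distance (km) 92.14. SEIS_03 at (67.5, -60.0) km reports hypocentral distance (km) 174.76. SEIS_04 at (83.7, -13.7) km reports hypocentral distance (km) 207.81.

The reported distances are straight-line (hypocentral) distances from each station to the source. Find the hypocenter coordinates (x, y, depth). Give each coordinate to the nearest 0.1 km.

x ≈ -89.3 km, y ≈ -115.7 km, depth ≈ 53.4 km

Each station gives a sphere (x−x_i)² + (y−y_i)² + z² = d_i² (stations at z=0).
Subtracting the SEIS_01 sphere from SEIS_02 and SEIS_03: z² cancels, leaving linear equations in x and y:
-73.8 x + 27.4 y = 3419.98
389.2 x + 123.6 y = -49056.65
Solving: x ≈ -89.300, y ≈ -115.706 km (keep extra digits for the depth step; rounded: -89.3, -115.7).
Then from the SEIS_01 sphere: z² = 65.71² − (x + 127.1)² − (y + 121.8)² with x = -89.300, y = -115.706, so z ≈ 53.403 ≈ 53.4 km.
Check against SEIS_04 (with the unrounded solution): distance 207.81 ≈ 207.81 km. ✓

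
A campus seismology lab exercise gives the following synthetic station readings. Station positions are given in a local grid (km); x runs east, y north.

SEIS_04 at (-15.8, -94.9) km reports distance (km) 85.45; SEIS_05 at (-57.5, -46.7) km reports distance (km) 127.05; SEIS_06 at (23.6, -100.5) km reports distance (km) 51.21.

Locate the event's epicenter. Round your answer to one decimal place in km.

x ≈ 66.8 km, y ≈ -73.0 km

Circle about each station: (x + 15.8)² + (y + 94.9)² = 85.45²; (x + 57.5)² + (y + 46.7)² = 127.05²; (x − 23.6)² + (y + 100.5)² = 51.21².
Subtracting the SEIS_04 equation from the SEIS_05 and SEIS_06 equations removes the quadratic terms:
-83.4 x + 96.4 y = -12608.51
78.8 x − 11.2 y = 6080.80
Solving the 2×2 system: x ≈ 66.8, y ≈ -73.0 km.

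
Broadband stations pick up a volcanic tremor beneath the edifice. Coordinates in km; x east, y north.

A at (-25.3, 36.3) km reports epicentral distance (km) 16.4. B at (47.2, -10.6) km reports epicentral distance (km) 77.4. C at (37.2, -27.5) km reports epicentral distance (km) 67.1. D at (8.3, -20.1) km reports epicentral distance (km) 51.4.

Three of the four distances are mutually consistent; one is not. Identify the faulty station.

Solve using three stations at a time. Using A, B, D (subtract circle equations pairwise → linear system) gives (x, y) ≈ (-23.9, 20.0).
Distances from that point to each station vs reported:
  A: calculated 16.4 vs reported 16.4 → residual 0.0 km
  B: calculated 77.4 vs reported 77.4 → residual 0.0 km
  C: calculated 77.4 vs reported 67.1 → residual 10.3 km
  D: calculated 51.4 vs reported 51.4 → residual 0.0 km
A, B, D are mutually consistent (residuals ≈ 0); C is off by 10.3 km.

C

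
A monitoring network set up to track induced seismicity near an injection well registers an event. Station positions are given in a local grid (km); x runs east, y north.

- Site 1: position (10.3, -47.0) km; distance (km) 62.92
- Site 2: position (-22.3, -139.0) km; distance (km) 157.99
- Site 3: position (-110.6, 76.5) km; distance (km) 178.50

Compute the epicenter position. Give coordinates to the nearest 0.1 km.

Circle about each station: (x − 10.3)² + (y + 47.0)² = 62.92²; (x + 22.3)² + (y + 139.0)² = 157.99²; (x + 110.6)² + (y − 76.5)² = 178.50².
Subtracting pairs of circle equations eliminates x²+y² and gives linear equations (the radical axes):
-65.2 x − 184.0 y = -3498.71
-241.8 x + 247.0 y = -12133.80
Solving the 2×2 system: x ≈ 51.1, y ≈ 0.9 km.

x ≈ 51.1 km, y ≈ 0.9 km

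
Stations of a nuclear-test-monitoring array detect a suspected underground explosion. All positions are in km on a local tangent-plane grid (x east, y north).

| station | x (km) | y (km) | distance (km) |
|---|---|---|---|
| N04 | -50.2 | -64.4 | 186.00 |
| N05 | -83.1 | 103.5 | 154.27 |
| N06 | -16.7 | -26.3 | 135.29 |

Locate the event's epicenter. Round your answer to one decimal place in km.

x ≈ 69.1 km, y ≈ 78.3 km

Circle about each station: (x + 50.2)² + (y + 64.4)² = 186.00²; (x + 83.1)² + (y − 103.5)² = 154.27²; (x + 16.7)² + (y + 26.3)² = 135.29².
Subtracting the N04 equation from the N05 and N06 equations removes the quadratic terms:
-65.8 x + 335.8 y = 21747.23
67.0 x + 76.2 y = 10595.80
Solving the 2×2 system: x ≈ 69.1, y ≈ 78.3 km.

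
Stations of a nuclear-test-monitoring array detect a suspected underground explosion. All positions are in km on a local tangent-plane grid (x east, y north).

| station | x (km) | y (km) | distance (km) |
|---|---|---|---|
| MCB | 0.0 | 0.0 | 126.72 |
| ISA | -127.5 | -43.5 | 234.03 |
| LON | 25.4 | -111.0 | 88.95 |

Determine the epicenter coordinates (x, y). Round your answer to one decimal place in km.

Circle about each station: x² + y² = 126.72²; (x + 127.5)² + (y + 43.5)² = 234.03²; (x − 25.4)² + (y + 111.0)² = 88.95².
Subtracting pairs of circle equations eliminates x²+y² and gives linear equations (the radical axes):
-255.0 x − 87.0 y = -20563.58
50.8 x − 222.0 y = 21112.02
Solving the 2×2 system: x ≈ 104.9, y ≈ -71.1 km.

104.9 km east, -71.1 km north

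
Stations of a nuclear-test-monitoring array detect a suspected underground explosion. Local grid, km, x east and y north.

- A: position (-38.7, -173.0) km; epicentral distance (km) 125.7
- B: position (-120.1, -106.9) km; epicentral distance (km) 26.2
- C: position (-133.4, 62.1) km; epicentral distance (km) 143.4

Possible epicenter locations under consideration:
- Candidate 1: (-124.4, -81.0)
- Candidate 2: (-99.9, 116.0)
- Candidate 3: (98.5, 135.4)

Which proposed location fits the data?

Candidate 1

For each candidate, compare |candidate − station| to the reported distance:
Candidate 1: residuals A 0.0, B 0.1, C 0.0 → max 0.1 km
Candidate 2: residuals A 169.7, B 197.6, C 79.9 → max 197.6 km
Candidate 3: residuals A 211.8, B 300.1, C 99.8 → max 300.1 km
Only Candidate 1 has all residuals ≈ 0.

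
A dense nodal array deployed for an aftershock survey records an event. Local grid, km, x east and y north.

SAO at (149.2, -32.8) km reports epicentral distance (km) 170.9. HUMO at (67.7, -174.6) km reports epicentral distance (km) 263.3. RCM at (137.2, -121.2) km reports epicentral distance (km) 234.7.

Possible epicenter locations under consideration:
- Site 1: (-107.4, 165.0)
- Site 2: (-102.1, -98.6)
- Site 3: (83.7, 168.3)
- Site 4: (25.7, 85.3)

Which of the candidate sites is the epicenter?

For each candidate, compare |candidate − station| to the reported distance:
Site 1: residuals SAO 153.1, HUMO 118.8, RCM 141.8 → max 153.1 km
Site 2: residuals SAO 88.9, HUMO 77.3, RCM 5.7 → max 88.9 km
Site 3: residuals SAO 40.6, HUMO 80.0, RCM 59.7 → max 80.0 km
Site 4: residuals SAO 0.0, HUMO 0.0, RCM 0.0 → max 0.0 km
Only Site 4 has all residuals ≈ 0.

Site 4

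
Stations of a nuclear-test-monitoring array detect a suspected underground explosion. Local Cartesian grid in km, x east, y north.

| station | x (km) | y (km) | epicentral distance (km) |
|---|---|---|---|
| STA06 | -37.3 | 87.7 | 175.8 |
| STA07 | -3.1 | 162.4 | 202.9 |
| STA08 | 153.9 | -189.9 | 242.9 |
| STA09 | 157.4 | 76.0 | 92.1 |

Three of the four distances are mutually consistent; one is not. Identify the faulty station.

Solve using three stations at a time. Using STA06, STA07, STA09 (subtract circle equations pairwise → linear system) gives (x, y) ≈ (112.5, -4.4).
Distances from that point to each station vs reported:
  STA06: calculated 175.8 vs reported 175.8 → residual 0.0 km
  STA07: calculated 202.9 vs reported 202.9 → residual 0.0 km
  STA08: calculated 190.1 vs reported 242.9 → residual 52.8 km
  STA09: calculated 92.1 vs reported 92.1 → residual 0.0 km
STA06, STA07, STA09 are mutually consistent (residuals ≈ 0); STA08 is off by 52.8 km.

STA08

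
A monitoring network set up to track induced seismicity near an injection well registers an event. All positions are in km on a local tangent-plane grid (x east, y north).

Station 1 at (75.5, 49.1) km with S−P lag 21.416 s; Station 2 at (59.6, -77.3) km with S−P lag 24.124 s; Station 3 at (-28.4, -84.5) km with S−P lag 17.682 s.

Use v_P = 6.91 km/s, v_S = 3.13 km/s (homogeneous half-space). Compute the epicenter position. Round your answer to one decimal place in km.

x ≈ -42.4 km, y ≈ 15.7 km

Distance from S−P lag: d = Δt · v_P v_S / (v_P − v_S) = Δt · (6.91·3.13)/(6.91−3.13) ≈ 5.7218·Δt.
So d_Station 1 = 122.54, d_Station 2 = 138.03, d_Station 3 = 101.17 km.
Circle about each station: (x − 75.5)² + (y − 49.1)² = 122.54²; (x − 59.6)² + (y + 77.3)² = 138.03²; (x + 28.4)² + (y + 84.5)² = 101.17².
Subtracting the Station 1 equation from the Station 2 and Station 3 equations removes the quadratic terms:
-31.8 x − 252.8 y = -2619.84
-207.8 x − 267.2 y = 4616.43
Solving the 2×2 system: x ≈ -42.4, y ≈ 15.7 km.
Check against Station 1 (with the unrounded x, y): √((x − 75.5)²+(y − 49.1)²) = 122.54 ≈ 122.54 km. ✓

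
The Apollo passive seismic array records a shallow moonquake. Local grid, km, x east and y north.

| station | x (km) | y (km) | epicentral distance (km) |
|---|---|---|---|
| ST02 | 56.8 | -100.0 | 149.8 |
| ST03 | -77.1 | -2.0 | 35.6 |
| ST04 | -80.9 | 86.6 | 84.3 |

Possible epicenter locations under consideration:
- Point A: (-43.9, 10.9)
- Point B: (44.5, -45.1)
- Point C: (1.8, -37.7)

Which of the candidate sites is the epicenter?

For each candidate, compare |candidate − station| to the reported distance:
Point A: residuals ST02 0.0, ST03 0.0, ST04 0.0 → max 0.0 km
Point B: residuals ST02 93.5, ST03 93.4, ST04 97.6 → max 97.6 km
Point C: residuals ST02 66.7, ST03 51.0, ST04 65.0 → max 66.7 km
Only Point A has all residuals ≈ 0.

Point A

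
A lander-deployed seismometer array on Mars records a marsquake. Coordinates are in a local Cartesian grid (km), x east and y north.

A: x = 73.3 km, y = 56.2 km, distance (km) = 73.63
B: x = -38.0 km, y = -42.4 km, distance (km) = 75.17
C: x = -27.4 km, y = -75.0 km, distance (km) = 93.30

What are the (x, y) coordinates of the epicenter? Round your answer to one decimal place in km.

20.1 km east, 5.3 km north

Circle about each station: (x − 73.3)² + (y − 56.2)² = 73.63²; (x + 38.0)² + (y + 42.4)² = 75.17²; (x + 27.4)² + (y + 75.0)² = 93.30².
Subtracting the A equation from the B and C equations removes the quadratic terms:
-222.6 x − 197.2 y = -5518.72
-201.4 x − 262.4 y = -5439.08
Solving the 2×2 system: x ≈ 20.1, y ≈ 5.3 km.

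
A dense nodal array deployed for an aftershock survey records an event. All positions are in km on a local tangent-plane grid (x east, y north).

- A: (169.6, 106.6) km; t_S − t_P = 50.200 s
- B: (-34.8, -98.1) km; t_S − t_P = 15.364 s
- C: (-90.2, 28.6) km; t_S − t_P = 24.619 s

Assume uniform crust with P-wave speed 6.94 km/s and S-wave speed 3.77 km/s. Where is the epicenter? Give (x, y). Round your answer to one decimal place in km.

-140.4 km east, -168.3 km north

Distance from S−P lag: d = Δt · v_P v_S / (v_P − v_S) = Δt · (6.94·3.77)/(6.94−3.77) ≈ 8.2536·Δt.
So d_A = 414.33, d_B = 126.81, d_C = 203.19 km.
Circle about each station: (x − 169.6)² + (y − 106.6)² = 414.33²; (x + 34.8)² + (y + 98.1)² = 126.81²; (x + 90.2)² + (y − 28.6)² = 203.19².
Subtracting the A equation from the B and C equations removes the quadratic terms:
-408.8 x − 409.4 y = 126295.50
-519.6 x − 156.0 y = 99209.45
Solving the 2×2 system: x ≈ -140.4, y ≈ -168.3 km.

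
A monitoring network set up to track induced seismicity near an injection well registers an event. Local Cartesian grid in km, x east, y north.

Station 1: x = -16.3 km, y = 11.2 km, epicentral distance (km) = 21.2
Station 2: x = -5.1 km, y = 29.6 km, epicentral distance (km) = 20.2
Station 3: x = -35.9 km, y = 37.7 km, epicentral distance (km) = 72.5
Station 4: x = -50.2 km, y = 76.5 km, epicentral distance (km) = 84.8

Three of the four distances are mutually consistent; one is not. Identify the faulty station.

Solve using three stations at a time. Using Station 1, Station 2, Station 4 (subtract circle equations pairwise → linear system) gives (x, y) ≈ (4.9, 12.0).
Distances from that point to each station vs reported:
  Station 1: calculated 21.2 vs reported 21.2 → residual 0.0 km
  Station 2: calculated 20.2 vs reported 20.2 → residual 0.0 km
  Station 3: calculated 48.2 vs reported 72.5 → residual 24.3 km
  Station 4: calculated 84.8 vs reported 84.8 → residual 0.0 km
Station 1, Station 2, Station 4 are mutually consistent (residuals ≈ 0); Station 3 is off by 24.3 km.

Station 3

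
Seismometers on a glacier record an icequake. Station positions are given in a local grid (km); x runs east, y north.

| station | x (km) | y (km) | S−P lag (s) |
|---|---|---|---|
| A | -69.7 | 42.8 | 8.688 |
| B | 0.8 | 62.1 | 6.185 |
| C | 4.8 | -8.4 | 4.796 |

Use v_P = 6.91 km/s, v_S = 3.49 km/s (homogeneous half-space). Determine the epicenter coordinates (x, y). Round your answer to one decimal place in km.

Distance from S−P lag: d = Δt · v_P v_S / (v_P − v_S) = Δt · (6.91·3.49)/(6.91−3.49) ≈ 7.0514·Δt.
So d_A = 61.26, d_B = 43.61, d_C = 33.82 km.
Circle about each station: (x + 69.7)² + (y − 42.8)² = 61.26²; (x − 0.8)² + (y − 62.1)² = 43.61²; (x − 4.8)² + (y + 8.4)² = 33.82².
Subtracting the A equation from the B and C equations removes the quadratic terms:
141.0 x + 38.6 y = -981.92
149.0 x − 102.4 y = -3987.33
Solving the 2×2 system: x ≈ -12.6, y ≈ 20.6 km.
Check against A (with the unrounded x, y): √((x + 69.7)²+(y − 42.8)²) = 61.26 ≈ 61.26 km. ✓

(-12.6, 20.6)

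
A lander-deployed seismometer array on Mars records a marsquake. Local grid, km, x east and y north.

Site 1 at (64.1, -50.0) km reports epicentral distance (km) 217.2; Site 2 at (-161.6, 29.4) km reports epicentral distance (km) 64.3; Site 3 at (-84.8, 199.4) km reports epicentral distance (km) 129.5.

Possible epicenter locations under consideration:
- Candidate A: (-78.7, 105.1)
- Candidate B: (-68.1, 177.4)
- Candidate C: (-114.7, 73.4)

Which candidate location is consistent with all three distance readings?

Candidate C

For each candidate, compare |candidate − station| to the reported distance:
Candidate A: residuals Site 1 6.4, Site 2 48.0, Site 3 35.0 → max 48.0 km
Candidate B: residuals Site 1 45.8, Site 2 110.8, Site 3 101.9 → max 110.8 km
Candidate C: residuals Site 1 0.0, Site 2 0.0, Site 3 0.0 → max 0.0 km
Only Candidate C has all residuals ≈ 0.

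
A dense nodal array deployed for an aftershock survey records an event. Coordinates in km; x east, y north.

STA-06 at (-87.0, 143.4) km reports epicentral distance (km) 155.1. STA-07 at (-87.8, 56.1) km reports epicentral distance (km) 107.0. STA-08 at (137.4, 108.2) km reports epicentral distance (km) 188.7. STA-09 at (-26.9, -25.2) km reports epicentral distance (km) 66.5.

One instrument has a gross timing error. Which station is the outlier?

STA-08

Solve using three stations at a time. Using STA-06, STA-07, STA-09 (subtract circle equations pairwise → linear system) gives (x, y) ≈ (15.2, 26.6).
Distances from that point to each station vs reported:
  STA-06: calculated 155.2 vs reported 155.1 → residual 0.1 km
  STA-07: calculated 107.2 vs reported 107.0 → residual 0.2 km
  STA-08: calculated 146.9 vs reported 188.7 → residual 41.8 km
  STA-09: calculated 66.8 vs reported 66.5 → residual 0.3 km
STA-06, STA-07, STA-09 are mutually consistent (residuals ≈ 0); STA-08 is off by 41.8 km.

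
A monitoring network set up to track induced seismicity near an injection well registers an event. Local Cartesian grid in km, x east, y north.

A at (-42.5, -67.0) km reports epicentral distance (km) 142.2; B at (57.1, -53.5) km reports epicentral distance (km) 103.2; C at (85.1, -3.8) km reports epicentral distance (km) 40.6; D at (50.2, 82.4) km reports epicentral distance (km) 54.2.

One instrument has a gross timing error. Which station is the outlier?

B

Solve using three stations at a time. Using A, C, D (subtract circle equations pairwise → linear system) gives (x, y) ≈ (61.9, 29.5).
Distances from that point to each station vs reported:
  A: calculated 142.2 vs reported 142.2 → residual 0.0 km
  B: calculated 83.1 vs reported 103.2 → residual 20.1 km
  C: calculated 40.6 vs reported 40.6 → residual 0.0 km
  D: calculated 54.2 vs reported 54.2 → residual 0.0 km
A, C, D are mutually consistent (residuals ≈ 0); B is off by 20.1 km.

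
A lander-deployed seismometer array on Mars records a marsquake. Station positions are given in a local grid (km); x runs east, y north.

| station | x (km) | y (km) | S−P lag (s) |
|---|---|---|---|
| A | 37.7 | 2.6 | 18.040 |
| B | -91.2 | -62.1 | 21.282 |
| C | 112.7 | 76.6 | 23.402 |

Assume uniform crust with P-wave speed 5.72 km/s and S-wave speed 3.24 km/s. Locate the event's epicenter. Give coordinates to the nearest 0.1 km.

-61.3 km east, 94.1 km north

Distance from S−P lag: d = Δt · v_P v_S / (v_P − v_S) = Δt · (5.72·3.24)/(5.72−3.24) ≈ 7.4729·Δt.
So d_A = 134.81, d_B = 159.04, d_C = 174.88 km.
Circle about each station: (x − 37.7)² + (y − 2.6)² = 134.81²; (x + 91.2)² + (y + 62.1)² = 159.04²; (x − 112.7)² + (y − 76.6)² = 174.88².
Subtracting the A equation from the B and C equations removes the quadratic terms:
-257.8 x − 129.4 y = 3625.81
150.0 x + 148.0 y = 4731.52
Solving the 2×2 system: x ≈ -61.3, y ≈ 94.1 km.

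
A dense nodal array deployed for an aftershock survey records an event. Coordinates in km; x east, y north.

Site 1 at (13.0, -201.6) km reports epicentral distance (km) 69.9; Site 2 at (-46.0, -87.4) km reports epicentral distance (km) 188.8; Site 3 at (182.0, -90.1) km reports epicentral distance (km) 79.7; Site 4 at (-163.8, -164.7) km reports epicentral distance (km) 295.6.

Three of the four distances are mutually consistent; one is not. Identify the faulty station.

Site 1

Solve using three stations at a time. Using Site 2, Site 3, Site 4 (subtract circle equations pairwise → linear system) gives (x, y) ≈ (131.5, -151.7).
Distances from that point to each station vs reported:
  Site 1: calculated 128.6 vs reported 69.9 → residual 58.7 km
  Site 2: calculated 188.8 vs reported 188.8 → residual 0.0 km
  Site 3: calculated 79.6 vs reported 79.7 → residual 0.1 km
  Site 4: calculated 295.6 vs reported 295.6 → residual 0.0 km
Site 2, Site 3, Site 4 are mutually consistent (residuals ≈ 0); Site 1 is off by 58.7 km.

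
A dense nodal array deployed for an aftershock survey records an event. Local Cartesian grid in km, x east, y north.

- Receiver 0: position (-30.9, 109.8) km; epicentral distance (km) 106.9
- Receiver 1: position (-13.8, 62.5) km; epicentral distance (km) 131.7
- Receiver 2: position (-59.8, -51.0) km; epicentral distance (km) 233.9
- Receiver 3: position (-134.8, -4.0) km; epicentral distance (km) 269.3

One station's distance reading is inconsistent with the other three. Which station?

Solve using three stations at a time. Using Receiver 1, Receiver 2, Receiver 3 (subtract circle equations pairwise → linear system) gives (x, y) ≈ (108.5, 111.5).
Distances from that point to each station vs reported:
  Receiver 0: calculated 139.4 vs reported 106.9 → residual 32.5 km
  Receiver 1: calculated 131.8 vs reported 131.7 → residual 0.1 km
  Receiver 2: calculated 233.9 vs reported 233.9 → residual 0.0 km
  Receiver 3: calculated 269.3 vs reported 269.3 → residual 0.0 km
Receiver 1, Receiver 2, Receiver 3 are mutually consistent (residuals ≈ 0); Receiver 0 is off by 32.5 km.

Receiver 0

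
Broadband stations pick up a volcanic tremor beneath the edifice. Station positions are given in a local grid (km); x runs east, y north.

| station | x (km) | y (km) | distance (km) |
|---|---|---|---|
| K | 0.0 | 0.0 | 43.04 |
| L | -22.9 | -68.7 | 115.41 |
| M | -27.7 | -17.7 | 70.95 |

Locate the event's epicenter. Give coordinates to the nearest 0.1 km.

11.4 km east, 41.5 km north

Circle about each station: x² + y² = 43.04²; (x + 22.9)² + (y + 68.7)² = 115.41²; (x + 27.7)² + (y + 17.7)² = 70.95².
Subtracting the K equation from the L and M equations removes the quadratic terms:
-45.8 x − 137.4 y = -6222.93
-55.4 x − 35.4 y = -2100.88
Solving the 2×2 system: x ≈ 11.4, y ≈ 41.5 km.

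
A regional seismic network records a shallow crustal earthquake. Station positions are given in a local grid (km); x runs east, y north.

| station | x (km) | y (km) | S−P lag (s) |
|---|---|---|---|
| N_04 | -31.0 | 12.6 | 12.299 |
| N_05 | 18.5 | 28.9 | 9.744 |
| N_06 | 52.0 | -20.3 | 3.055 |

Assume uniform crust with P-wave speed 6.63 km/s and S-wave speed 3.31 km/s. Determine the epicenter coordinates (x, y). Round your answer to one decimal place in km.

Distance from S−P lag: d = Δt · v_P v_S / (v_P − v_S) = Δt · (6.63·3.31)/(6.63−3.31) ≈ 6.6100·Δt.
So d_N_04 = 81.30, d_N_05 = 64.41, d_N_06 = 20.19 km.
Circle about each station: (x + 31.0)² + (y − 12.6)² = 81.30²; (x − 18.5)² + (y − 28.9)² = 64.41²; (x − 52.0)² + (y + 20.3)² = 20.19².
Subtracting the N_04 equation from the N_05 and N_06 equations removes the quadratic terms:
99.0 x + 32.6 y = 2518.74
166.0 x − 65.8 y = 8198.38
Solving the 2×2 system: x ≈ 36.3, y ≈ -33.0 km.

(36.3, -33.0)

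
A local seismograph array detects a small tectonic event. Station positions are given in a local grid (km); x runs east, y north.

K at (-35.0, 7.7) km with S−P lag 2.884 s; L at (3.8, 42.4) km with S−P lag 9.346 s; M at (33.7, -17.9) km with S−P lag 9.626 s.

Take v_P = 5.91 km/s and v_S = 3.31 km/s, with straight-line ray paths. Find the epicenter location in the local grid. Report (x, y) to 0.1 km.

Distance from S−P lag: d = Δt · v_P v_S / (v_P − v_S) = Δt · (5.91·3.31)/(5.91−3.31) ≈ 7.5239·Δt.
So d_K = 21.70, d_L = 70.32, d_M = 72.42 km.
Circle about each station: (x + 35.0)² + (y − 7.7)² = 21.70²; (x − 3.8)² + (y − 42.4)² = 70.32²; (x − 33.7)² + (y + 17.9)² = 72.42².
Subtracting pairs of circle equations eliminates x²+y² and gives linear equations (the radical axes):
77.6 x + 69.4 y = -3946.10
137.4 x − 51.2 y = -4601.96
Solving the 2×2 system: x ≈ -38.6, y ≈ -13.7 km.
Check against K (with the unrounded x, y): √((x + 35.0)²+(y − 7.7)²) = 21.70 ≈ 21.70 km. ✓

-38.6 km east, -13.7 km north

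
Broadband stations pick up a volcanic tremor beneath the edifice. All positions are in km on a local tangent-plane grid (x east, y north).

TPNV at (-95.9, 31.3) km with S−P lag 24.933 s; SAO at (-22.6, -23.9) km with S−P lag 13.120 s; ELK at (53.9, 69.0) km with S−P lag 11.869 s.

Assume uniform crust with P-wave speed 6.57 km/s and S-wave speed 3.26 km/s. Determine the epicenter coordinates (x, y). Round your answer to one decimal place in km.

Distance from S−P lag: d = Δt · v_P v_S / (v_P − v_S) = Δt · (6.57·3.26)/(6.57−3.26) ≈ 6.4708·Δt.
So d_TPNV = 161.34, d_SAO = 84.90, d_ELK = 76.80 km.
Circle about each station: (x + 95.9)² + (y − 31.3)² = 161.34²; (x + 22.6)² + (y + 23.9)² = 84.90²; (x − 53.9)² + (y − 69.0)² = 76.80².
Subtracting pairs of circle equations eliminates x²+y² and gives linear equations (the radical axes):
146.6 x − 110.4 y = 9728.06
299.6 x + 75.4 y = 17622.07
Solving the 2×2 system: x ≈ 60.7, y ≈ -7.5 km.
Check against TPNV (with the unrounded x, y): √((x + 95.9)²+(y − 31.3)²) = 161.34 ≈ 161.34 km. ✓

(60.7, -7.5)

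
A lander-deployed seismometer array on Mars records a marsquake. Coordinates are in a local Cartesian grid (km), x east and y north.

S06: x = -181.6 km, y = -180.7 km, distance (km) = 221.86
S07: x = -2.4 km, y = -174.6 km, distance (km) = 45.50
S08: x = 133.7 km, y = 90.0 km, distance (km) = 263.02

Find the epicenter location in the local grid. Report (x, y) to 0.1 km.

x ≈ 38.8 km, y ≈ -155.3 km

Circle about each station: (x + 181.6)² + (y + 180.7)² = 221.86²; (x + 2.4)² + (y + 174.6)² = 45.50²; (x − 133.7)² + (y − 90.0)² = 263.02².
Subtracting the S06 equation from the S07 and S08 equations removes the quadratic terms:
358.4 x + 12.2 y = 12011.48
630.6 x + 541.4 y = -59613.02
Solving the 2×2 system: x ≈ 38.8, y ≈ -155.3 km.
Check against S06 (with the unrounded x, y): √((x + 181.6)²+(y + 180.7)²) = 221.86 ≈ 221.86 km. ✓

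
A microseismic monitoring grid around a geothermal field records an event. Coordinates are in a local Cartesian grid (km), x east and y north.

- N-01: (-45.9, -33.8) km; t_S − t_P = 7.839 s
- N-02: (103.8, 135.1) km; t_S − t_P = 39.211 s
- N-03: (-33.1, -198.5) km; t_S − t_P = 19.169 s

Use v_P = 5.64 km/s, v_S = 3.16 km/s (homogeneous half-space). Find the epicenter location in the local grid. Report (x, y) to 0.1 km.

x ≈ -87.4 km, y ≈ -71.9 km

Distance from S−P lag: d = Δt · v_P v_S / (v_P − v_S) = Δt · (5.64·3.16)/(5.64−3.16) ≈ 7.1865·Δt.
So d_N-01 = 56.33, d_N-02 = 281.79, d_N-03 = 137.76 km.
Circle about each station: (x + 45.9)² + (y + 33.8)² = 56.33²; (x − 103.8)² + (y − 135.1)² = 281.79²; (x + 33.1)² + (y + 198.5)² = 137.76².
Subtracting the N-01 equation from the N-02 and N-03 equations removes the quadratic terms:
299.4 x + 337.8 y = -50455.34
25.6 x − 329.4 y = 21443.86
Solving the 2×2 system: x ≈ -87.4, y ≈ -71.9 km.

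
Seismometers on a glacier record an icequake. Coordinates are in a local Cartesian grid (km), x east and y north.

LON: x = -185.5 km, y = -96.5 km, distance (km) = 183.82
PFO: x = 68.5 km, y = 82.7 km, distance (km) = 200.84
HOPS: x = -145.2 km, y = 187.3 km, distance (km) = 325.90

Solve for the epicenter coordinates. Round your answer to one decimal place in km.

x ≈ -1.9 km, y ≈ -105.4 km

Circle about each station: (x + 185.5)² + (y + 96.5)² = 183.82²; (x − 68.5)² + (y − 82.7)² = 200.84²; (x + 145.2)² + (y − 187.3)² = 325.90².
Subtracting the LON equation from the PFO and HOPS equations removes the quadratic terms:
508.0 x + 358.4 y = -38737.87
80.6 x + 567.6 y = -59979.19
Solving the 2×2 system: x ≈ -1.9, y ≈ -105.4 km.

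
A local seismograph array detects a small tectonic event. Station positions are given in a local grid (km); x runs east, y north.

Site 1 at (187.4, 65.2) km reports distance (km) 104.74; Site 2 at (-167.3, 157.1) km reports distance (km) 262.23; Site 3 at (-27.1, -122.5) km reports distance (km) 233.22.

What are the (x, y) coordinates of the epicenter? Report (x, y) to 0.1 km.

Circle about each station: (x − 187.4)² + (y − 65.2)² = 104.74²; (x + 167.3)² + (y − 157.1)² = 262.23²; (x + 27.1)² + (y + 122.5)² = 233.22².
Subtracting pairs of circle equations eliminates x²+y² and gives linear equations (the radical axes):
-709.4 x + 183.8 y = -44494.21
-429.0 x − 375.4 y = -67050.24
Solving the 2×2 system: x ≈ 84.1, y ≈ 82.5 km.

x ≈ 84.1 km, y ≈ 82.5 km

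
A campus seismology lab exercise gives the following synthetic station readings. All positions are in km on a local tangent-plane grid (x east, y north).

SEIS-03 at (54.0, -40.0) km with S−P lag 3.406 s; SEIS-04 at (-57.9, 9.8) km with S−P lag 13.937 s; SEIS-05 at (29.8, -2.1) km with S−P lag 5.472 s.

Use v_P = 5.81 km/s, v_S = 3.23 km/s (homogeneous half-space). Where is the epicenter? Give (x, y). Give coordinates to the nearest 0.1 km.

(29.3, -41.9)

Distance from S−P lag: d = Δt · v_P v_S / (v_P − v_S) = Δt · (5.81·3.23)/(5.81−3.23) ≈ 7.2738·Δt.
So d_SEIS-03 = 24.77, d_SEIS-04 = 101.37, d_SEIS-05 = 39.80 km.
Circle about each station: (x − 54.0)² + (y + 40.0)² = 24.77²; (x + 57.9)² + (y − 9.8)² = 101.37²; (x − 29.8)² + (y + 2.1)² = 39.80².
Subtracting the SEIS-03 equation from the SEIS-04 and SEIS-05 equations removes the quadratic terms:
-223.8 x + 99.6 y = -10729.87
-48.4 x + 75.8 y = -4594.04
Solving the 2×2 system: x ≈ 29.3, y ≈ -41.9 km.
Check against SEIS-03 (with the unrounded x, y): √((x − 54.0)²+(y + 40.0)²) = 24.78 ≈ 24.77 km. ✓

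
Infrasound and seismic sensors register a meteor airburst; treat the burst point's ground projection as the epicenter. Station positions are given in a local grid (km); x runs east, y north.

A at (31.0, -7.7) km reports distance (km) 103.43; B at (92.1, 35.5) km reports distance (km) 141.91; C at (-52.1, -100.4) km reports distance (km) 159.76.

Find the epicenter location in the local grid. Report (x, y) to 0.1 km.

x ≈ -47.8 km, y ≈ 59.3 km

Circle about each station: (x − 31.0)² + (y + 7.7)² = 103.43²; (x − 92.1)² + (y − 35.5)² = 141.91²; (x + 52.1)² + (y + 100.4)² = 159.76².
Subtracting the A equation from the B and C equations removes the quadratic terms:
122.2 x + 86.4 y = -718.31
-166.2 x − 185.4 y = -3051.21
Solving the 2×2 system: x ≈ -47.8, y ≈ 59.3 km.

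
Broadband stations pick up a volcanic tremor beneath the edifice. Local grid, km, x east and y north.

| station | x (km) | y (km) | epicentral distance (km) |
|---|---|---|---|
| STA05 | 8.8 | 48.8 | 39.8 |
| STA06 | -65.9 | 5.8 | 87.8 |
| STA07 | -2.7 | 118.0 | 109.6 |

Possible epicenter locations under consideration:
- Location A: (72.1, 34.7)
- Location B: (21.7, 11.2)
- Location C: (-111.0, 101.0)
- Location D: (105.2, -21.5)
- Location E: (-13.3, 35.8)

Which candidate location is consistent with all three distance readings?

Location B

For each candidate, compare |candidate − station| to the reported distance:
Location A: residuals STA05 25.1, STA06 53.2, STA07 2.4 → max 53.2 km
Location B: residuals STA05 0.0, STA06 0.0, STA07 0.0 → max 0.0 km
Location C: residuals STA05 90.9, STA06 17.5, STA07 0.0 → max 90.9 km
Location D: residuals STA05 79.5, STA06 85.5, STA07 66.8 → max 85.5 km
Location E: residuals STA05 14.2, STA06 27.2, STA07 26.7 → max 27.2 km
Only Location B has all residuals ≈ 0.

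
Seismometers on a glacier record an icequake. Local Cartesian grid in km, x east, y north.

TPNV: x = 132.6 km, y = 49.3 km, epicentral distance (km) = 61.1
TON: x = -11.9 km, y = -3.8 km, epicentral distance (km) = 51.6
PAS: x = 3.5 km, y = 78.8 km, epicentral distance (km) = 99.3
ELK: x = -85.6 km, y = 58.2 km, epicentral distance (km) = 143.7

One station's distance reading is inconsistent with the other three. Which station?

Solve using three stations at a time. Using TON, PAS, ELK (subtract circle equations pairwise → linear system) gives (x, y) ≈ (38.6, -14.0).
Distances from that point to each station vs reported:
  TPNV: calculated 113.4 vs reported 61.1 → residual 52.3 km
  TON: calculated 51.5 vs reported 51.6 → residual 0.1 km
  PAS: calculated 99.3 vs reported 99.3 → residual 0.0 km
  ELK: calculated 143.7 vs reported 143.7 → residual 0.0 km
TON, PAS, ELK are mutually consistent (residuals ≈ 0); TPNV is off by 52.3 km.

TPNV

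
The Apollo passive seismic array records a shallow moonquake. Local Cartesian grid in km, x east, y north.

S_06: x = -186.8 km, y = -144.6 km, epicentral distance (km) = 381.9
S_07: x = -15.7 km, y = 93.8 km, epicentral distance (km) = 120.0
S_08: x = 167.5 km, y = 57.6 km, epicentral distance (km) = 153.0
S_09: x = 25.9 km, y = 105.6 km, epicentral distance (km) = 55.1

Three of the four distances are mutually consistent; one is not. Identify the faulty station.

Solve using three stations at a time. Using S_06, S_08, S_09 (subtract circle equations pairwise → linear system) gives (x, y) ≈ (49.7, 155.2).
Distances from that point to each station vs reported:
  S_06: calculated 381.9 vs reported 381.9 → residual 0.0 km
  S_07: calculated 89.7 vs reported 120.0 → residual 30.3 km
  S_08: calculated 153.0 vs reported 153.0 → residual 0.0 km
  S_09: calculated 55.1 vs reported 55.1 → residual 0.0 km
S_06, S_08, S_09 are mutually consistent (residuals ≈ 0); S_07 is off by 30.3 km.

S_07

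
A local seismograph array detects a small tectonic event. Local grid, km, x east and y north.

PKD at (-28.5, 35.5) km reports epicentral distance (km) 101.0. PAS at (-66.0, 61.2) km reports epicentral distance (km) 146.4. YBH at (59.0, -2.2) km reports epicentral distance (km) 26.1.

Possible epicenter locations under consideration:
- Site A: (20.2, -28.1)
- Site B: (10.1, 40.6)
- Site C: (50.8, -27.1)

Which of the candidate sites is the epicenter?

For each candidate, compare |candidate − station| to the reported distance:
Site A: residuals PKD 20.9, PAS 22.3, YBH 20.6 → max 22.3 km
Site B: residuals PKD 62.1, PAS 67.6, YBH 38.9 → max 67.6 km
Site C: residuals PKD 0.0, PAS 0.0, YBH 0.1 → max 0.1 km
Only Site C has all residuals ≈ 0.

Site C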